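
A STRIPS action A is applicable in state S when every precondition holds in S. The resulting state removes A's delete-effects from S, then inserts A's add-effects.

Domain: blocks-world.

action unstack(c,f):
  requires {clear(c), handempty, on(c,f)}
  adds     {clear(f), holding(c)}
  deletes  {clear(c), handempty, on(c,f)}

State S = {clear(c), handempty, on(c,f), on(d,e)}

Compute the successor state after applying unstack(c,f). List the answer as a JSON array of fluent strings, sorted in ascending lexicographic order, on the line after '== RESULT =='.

Compute (S \ del) ∪ add:
  pre ⊆ S: {clear(c), handempty, on(c,f)} ⊆ S  — applicable
  S \ del = {on(d,e)}
  ∪ add   = {clear(f), holding(c), on(d,e)}

== RESULT ==
["clear(f)", "holding(c)", "on(d,e)"]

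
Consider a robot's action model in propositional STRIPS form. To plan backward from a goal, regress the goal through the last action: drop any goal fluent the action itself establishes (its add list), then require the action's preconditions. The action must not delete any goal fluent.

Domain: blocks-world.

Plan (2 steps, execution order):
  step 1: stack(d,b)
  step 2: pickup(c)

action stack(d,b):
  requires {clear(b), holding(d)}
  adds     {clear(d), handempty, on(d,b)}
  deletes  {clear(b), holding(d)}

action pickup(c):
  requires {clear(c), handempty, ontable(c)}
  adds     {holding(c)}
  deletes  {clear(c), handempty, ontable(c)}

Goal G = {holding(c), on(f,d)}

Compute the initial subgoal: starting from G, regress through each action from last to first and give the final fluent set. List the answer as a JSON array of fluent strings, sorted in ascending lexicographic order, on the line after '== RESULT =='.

Work backward from the goal:
  through step 2 (pickup(c)): drop {holding(c)}, keep {on(f,d)}, require {clear(c), handempty, ontable(c)}
    → {clear(c), handempty, on(f,d), ontable(c)}
  through step 1 (stack(d,b)): drop {handempty}, keep {clear(c), on(f,d), ontable(c)}, require {clear(b), holding(d)}
    → {clear(b), clear(c), holding(d), on(f,d), ontable(c)}

== RESULT ==
["clear(b)", "clear(c)", "holding(d)", "on(f,d)", "ontable(c)"]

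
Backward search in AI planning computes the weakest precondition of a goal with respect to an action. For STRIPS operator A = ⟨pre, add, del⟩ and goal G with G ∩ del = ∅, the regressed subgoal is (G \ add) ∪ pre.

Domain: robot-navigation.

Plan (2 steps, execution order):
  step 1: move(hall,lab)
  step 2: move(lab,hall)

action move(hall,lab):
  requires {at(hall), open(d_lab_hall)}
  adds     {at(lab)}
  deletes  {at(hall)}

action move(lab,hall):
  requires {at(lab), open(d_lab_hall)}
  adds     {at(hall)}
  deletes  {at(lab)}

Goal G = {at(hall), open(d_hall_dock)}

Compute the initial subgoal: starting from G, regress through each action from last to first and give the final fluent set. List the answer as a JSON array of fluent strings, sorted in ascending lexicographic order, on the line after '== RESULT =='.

Work backward from the goal:
  through step 2 (move(lab,hall)): drop {at(hall)}, keep {open(d_hall_dock)}, require {at(lab), open(d_lab_hall)}
    → {at(lab), open(d_hall_dock), open(d_lab_hall)}
  through step 1 (move(hall,lab)): drop {at(lab)}, keep {open(d_hall_dock), open(d_lab_hall)}, require {at(hall), open(d_lab_hall)}
    → {at(hall), open(d_hall_dock), open(d_lab_hall)}

== RESULT ==
["at(hall)", "open(d_hall_dock)", "open(d_lab_hall)"]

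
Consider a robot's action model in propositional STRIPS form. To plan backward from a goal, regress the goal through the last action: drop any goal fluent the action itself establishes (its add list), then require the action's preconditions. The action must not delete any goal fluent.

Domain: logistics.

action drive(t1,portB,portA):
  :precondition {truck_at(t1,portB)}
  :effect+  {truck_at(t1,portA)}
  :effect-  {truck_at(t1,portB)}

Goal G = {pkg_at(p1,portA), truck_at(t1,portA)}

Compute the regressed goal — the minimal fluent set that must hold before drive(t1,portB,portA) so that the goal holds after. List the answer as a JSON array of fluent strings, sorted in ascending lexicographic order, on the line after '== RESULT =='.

Regress:
  G ∩ del = {}  (empty — regression defined)
  G \ add = {pkg_at(p1,portA), truck_at(t1,portA)} \ {truck_at(t1,portA)} = {pkg_at(p1,portA)}
  ∪ pre   = {pkg_at(p1,portA)} ∪ {truck_at(t1,portB)}
          = {pkg_at(p1,portA), truck_at(t1,portB)}

== RESULT ==
["pkg_at(p1,portA)", "truck_at(t1,portB)"]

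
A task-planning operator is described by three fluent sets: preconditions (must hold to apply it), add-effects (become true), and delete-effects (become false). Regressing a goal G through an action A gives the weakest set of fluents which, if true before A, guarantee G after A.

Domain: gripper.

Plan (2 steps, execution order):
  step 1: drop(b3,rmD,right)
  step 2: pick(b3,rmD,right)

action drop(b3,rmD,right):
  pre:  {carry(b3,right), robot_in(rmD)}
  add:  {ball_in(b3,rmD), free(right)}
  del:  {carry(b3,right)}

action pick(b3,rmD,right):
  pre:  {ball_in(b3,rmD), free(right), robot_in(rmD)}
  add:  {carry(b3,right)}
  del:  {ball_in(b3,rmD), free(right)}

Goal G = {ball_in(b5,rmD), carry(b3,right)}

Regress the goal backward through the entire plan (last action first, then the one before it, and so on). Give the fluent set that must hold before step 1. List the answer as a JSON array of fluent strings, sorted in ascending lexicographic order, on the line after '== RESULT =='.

Work backward from the goal:
  through step 2 (pick(b3,rmD,right)): drop {carry(b3,right)}, keep {ball_in(b5,rmD)}, require {ball_in(b3,rmD), free(right), robot_in(rmD)}
    → {ball_in(b3,rmD), ball_in(b5,rmD), free(right), robot_in(rmD)}
  through step 1 (drop(b3,rmD,right)): drop {ball_in(b3,rmD), free(right)}, keep {ball_in(b5,rmD), robot_in(rmD)}, require {carry(b3,right), robot_in(rmD)}
    → {ball_in(b5,rmD), carry(b3,right), robot_in(rmD)}

== RESULT ==
["ball_in(b5,rmD)", "carry(b3,right)", "robot_in(rmD)"]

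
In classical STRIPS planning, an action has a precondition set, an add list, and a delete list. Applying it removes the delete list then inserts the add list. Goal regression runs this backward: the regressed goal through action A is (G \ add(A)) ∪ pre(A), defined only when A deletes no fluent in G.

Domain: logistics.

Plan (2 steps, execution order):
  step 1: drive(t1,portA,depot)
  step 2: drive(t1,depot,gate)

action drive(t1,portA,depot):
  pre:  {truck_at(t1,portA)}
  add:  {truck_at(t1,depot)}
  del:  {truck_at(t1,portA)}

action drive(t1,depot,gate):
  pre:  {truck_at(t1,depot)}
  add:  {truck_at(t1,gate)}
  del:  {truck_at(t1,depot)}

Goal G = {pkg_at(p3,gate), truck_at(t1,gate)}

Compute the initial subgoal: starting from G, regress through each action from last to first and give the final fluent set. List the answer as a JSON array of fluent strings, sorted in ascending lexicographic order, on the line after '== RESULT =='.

Work backward from the goal:
  through step 2 (drive(t1,depot,gate)): drop {truck_at(t1,gate)}, keep {pkg_at(p3,gate)}, require {truck_at(t1,depot)}
    → {pkg_at(p3,gate), truck_at(t1,depot)}
  through step 1 (drive(t1,portA,depot)): drop {truck_at(t1,depot)}, keep {pkg_at(p3,gate)}, require {truck_at(t1,portA)}
    → {pkg_at(p3,gate), truck_at(t1,portA)}

== RESULT ==
["pkg_at(p3,gate)", "truck_at(t1,portA)"]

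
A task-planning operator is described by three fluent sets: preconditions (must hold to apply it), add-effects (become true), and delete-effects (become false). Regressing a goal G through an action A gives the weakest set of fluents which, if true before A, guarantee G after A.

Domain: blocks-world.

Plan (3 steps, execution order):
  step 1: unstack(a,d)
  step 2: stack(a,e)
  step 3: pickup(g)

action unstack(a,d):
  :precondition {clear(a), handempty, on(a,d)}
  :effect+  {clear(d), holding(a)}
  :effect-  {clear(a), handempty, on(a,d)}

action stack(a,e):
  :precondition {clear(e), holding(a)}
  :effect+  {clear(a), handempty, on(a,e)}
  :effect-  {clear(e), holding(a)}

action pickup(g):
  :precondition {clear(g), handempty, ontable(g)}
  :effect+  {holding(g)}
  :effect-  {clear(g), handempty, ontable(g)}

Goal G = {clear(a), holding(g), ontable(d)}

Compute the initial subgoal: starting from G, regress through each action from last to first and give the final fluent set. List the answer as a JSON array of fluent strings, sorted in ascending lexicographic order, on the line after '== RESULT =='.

Regress step by step:
  through step 3 (pickup(g)): drop {holding(g)}, keep {clear(a), ontable(d)}, require {clear(g), handempty, ontable(g)}
    → {clear(a), clear(g), handempty, ontable(d), ontable(g)}
  through step 2 (stack(a,e)): drop {clear(a), handempty}, keep {clear(g), ontable(d), ontable(g)}, require {clear(e), holding(a)}
    → {clear(e), clear(g), holding(a), ontable(d), ontable(g)}
  through step 1 (unstack(a,d)): drop {holding(a)}, keep {clear(e), clear(g), ontable(d), ontable(g)}, require {clear(a), handempty, on(a,d)}
    → {clear(a), clear(e), clear(g), handempty, on(a,d), ontable(d), ontable(g)}

== RESULT ==
["clear(a)", "clear(e)", "clear(g)", "handempty", "on(a,d)", "ontable(d)", "ontable(g)"]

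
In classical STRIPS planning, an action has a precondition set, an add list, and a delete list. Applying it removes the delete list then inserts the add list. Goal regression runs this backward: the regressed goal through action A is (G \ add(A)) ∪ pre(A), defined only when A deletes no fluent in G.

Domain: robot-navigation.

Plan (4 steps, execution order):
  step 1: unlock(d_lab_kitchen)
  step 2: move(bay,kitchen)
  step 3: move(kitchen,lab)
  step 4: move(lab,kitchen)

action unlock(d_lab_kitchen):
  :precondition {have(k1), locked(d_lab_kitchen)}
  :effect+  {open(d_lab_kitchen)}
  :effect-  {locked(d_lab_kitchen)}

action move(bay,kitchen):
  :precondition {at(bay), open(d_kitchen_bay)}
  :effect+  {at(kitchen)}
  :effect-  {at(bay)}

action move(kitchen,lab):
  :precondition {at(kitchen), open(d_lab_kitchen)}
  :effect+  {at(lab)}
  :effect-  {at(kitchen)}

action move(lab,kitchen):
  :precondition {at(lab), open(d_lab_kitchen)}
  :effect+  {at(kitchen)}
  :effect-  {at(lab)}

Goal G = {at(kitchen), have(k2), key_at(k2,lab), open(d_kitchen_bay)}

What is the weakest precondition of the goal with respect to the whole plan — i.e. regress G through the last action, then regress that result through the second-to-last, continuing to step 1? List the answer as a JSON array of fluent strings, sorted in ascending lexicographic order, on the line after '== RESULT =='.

Work backward from the goal:
  through step 4 (move(lab,kitchen)): drop {at(kitchen)}, keep {have(k2), key_at(k2,lab), open(d_kitchen_bay)}, require {at(lab), open(d_lab_kitchen)}
    → {at(lab), have(k2), key_at(k2,lab), open(d_kitchen_bay), open(d_lab_kitchen)}
  through step 3 (move(kitchen,lab)): drop {at(lab)}, keep {have(k2), key_at(k2,lab), open(d_kitchen_bay), open(d_lab_kitchen)}, require {at(kitchen), open(d_lab_kitchen)}
    → {at(kitchen), have(k2), key_at(k2,lab), open(d_kitchen_bay), open(d_lab_kitchen)}
  through step 2 (move(bay,kitchen)): drop {at(kitchen)}, keep {have(k2), key_at(k2,lab), open(d_kitchen_bay), open(d_lab_kitchen)}, require {at(bay), open(d_kitchen_bay)}
    → {at(bay), have(k2), key_at(k2,lab), open(d_kitchen_bay), open(d_lab_kitchen)}
  through step 1 (unlock(d_lab_kitchen)): drop {open(d_lab_kitchen)}, keep {at(bay), have(k2), key_at(k2,lab), open(d_kitchen_bay)}, require {have(k1), locked(d_lab_kitchen)}
    → {at(bay), have(k1), have(k2), key_at(k2,lab), locked(d_lab_kitchen), open(d_kitchen_bay)}

== RESULT ==
["at(bay)", "have(k1)", "have(k2)", "key_at(k2,lab)", "locked(d_lab_kitchen)", "open(d_kitchen_bay)"]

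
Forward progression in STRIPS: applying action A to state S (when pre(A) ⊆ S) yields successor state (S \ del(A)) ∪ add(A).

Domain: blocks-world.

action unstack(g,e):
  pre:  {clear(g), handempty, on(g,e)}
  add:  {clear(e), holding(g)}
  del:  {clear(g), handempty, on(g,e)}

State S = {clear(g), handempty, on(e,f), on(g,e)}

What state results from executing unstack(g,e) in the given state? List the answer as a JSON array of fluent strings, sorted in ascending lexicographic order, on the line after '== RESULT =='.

Compute (S \ del) ∪ add:
  pre ⊆ S: {clear(g), handempty, on(g,e)} ⊆ S  — applicable
  S \ del = {on(e,f)}
  ∪ add   = {clear(e), holding(g), on(e,f)}

== RESULT ==
["clear(e)", "holding(g)", "on(e,f)"]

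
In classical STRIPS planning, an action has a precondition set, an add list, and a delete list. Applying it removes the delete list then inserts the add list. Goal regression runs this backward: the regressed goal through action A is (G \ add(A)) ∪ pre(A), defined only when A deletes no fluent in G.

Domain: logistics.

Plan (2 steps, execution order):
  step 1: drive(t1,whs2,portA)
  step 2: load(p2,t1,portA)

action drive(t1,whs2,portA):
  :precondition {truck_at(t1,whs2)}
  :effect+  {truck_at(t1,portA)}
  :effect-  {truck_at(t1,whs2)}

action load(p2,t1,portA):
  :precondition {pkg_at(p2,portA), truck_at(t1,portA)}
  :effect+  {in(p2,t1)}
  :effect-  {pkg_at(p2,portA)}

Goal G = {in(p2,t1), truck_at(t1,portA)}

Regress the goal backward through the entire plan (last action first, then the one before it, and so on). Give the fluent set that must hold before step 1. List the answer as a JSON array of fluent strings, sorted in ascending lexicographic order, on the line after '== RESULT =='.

Regress step by step:
  through step 2 (load(p2,t1,portA)): drop {in(p2,t1)}, keep {truck_at(t1,portA)}, require {pkg_at(p2,portA), truck_at(t1,portA)}
    → {pkg_at(p2,portA), truck_at(t1,portA)}
  through step 1 (drive(t1,whs2,portA)): drop {truck_at(t1,portA)}, keep {pkg_at(p2,portA)}, require {truck_at(t1,whs2)}
    → {pkg_at(p2,portA), truck_at(t1,whs2)}

== RESULT ==
["pkg_at(p2,portA)", "truck_at(t1,whs2)"]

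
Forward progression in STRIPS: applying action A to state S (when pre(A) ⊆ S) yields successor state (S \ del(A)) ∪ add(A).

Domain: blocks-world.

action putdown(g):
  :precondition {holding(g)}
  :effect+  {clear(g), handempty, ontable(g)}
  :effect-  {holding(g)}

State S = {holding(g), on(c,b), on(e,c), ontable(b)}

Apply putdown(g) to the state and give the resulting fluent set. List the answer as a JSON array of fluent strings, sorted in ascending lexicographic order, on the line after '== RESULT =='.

Compute (S \ del) ∪ add:
  pre ⊆ S: {holding(g)} ⊆ S  — applicable
  S \ del = {on(c,b), on(e,c), ontable(b)}
  ∪ add   = {clear(g), handempty, on(c,b), on(e,c), ontable(b), ontable(g)}

== RESULT ==
["clear(g)", "handempty", "on(c,b)", "on(e,c)", "ontable(b)", "ontable(g)"]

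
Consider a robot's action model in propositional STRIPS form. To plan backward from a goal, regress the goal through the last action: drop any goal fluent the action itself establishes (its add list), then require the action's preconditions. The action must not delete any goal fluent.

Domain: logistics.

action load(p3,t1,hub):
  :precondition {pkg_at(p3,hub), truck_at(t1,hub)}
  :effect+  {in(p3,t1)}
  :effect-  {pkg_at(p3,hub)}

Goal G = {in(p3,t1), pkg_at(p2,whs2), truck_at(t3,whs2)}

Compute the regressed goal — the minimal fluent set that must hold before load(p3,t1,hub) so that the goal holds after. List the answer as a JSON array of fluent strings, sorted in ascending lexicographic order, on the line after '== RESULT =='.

Compute (G \ add) ∪ pre:
  G ∩ del = {}  (empty — regression defined)
  G \ add = {in(p3,t1), pkg_at(p2,whs2), truck_at(t3,whs2)} \ {in(p3,t1)} = {pkg_at(p2,whs2), truck_at(t3,whs2)}
  ∪ pre   = {pkg_at(p2,whs2), truck_at(t3,whs2)} ∪ {pkg_at(p3,hub), truck_at(t1,hub)}
          = {pkg_at(p2,whs2), pkg_at(p3,hub), truck_at(t1,hub), truck_at(t3,whs2)}

== RESULT ==
["pkg_at(p2,whs2)", "pkg_at(p3,hub)", "truck_at(t1,hub)", "truck_at(t3,whs2)"]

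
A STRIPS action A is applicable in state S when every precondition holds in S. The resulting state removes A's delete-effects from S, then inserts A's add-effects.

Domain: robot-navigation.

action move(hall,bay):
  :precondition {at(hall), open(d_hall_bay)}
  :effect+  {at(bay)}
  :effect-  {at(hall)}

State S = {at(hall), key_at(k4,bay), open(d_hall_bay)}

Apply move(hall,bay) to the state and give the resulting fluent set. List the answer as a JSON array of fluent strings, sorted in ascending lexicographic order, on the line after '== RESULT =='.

Progress:
  pre ⊆ S: {at(hall), open(d_hall_bay)} ⊆ S  — applicable
  S \ del = {key_at(k4,bay), open(d_hall_bay)}
  ∪ add   = {at(bay), key_at(k4,bay), open(d_hall_bay)}

== RESULT ==
["at(bay)", "key_at(k4,bay)", "open(d_hall_bay)"]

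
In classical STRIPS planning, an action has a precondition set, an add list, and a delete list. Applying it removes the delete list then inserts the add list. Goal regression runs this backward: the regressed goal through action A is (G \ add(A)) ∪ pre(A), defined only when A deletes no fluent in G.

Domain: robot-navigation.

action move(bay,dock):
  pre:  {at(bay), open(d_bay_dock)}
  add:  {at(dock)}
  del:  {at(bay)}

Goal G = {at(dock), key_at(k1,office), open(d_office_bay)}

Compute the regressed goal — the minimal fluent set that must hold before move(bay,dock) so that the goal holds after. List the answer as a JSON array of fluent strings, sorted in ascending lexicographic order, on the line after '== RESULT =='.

Compute (G \ add) ∪ pre:
  G ∩ del = {}  (empty — regression defined)
  G \ add = {at(dock), key_at(k1,office), open(d_office_bay)} \ {at(dock)} = {key_at(k1,office), open(d_office_bay)}
  ∪ pre   = {key_at(k1,office), open(d_office_bay)} ∪ {at(bay), open(d_bay_dock)}
          = {at(bay), key_at(k1,office), open(d_bay_dock), open(d_office_bay)}

== RESULT ==
["at(bay)", "key_at(k1,office)", "open(d_bay_dock)", "open(d_office_bay)"]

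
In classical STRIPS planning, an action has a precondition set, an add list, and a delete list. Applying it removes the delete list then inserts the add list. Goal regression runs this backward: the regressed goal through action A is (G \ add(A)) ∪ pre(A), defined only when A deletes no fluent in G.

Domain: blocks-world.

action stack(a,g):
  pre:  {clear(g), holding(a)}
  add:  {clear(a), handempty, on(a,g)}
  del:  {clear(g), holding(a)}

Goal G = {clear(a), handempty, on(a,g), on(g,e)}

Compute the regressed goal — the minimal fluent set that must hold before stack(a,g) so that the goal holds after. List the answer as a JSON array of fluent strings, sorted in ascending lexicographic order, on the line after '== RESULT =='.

Compute (G \ add) ∪ pre:
  G ∩ del = {}  (empty — regression defined)
  G \ add = {clear(a), handempty, on(a,g), on(g,e)} \ {clear(a), handempty, on(a,g)} = {on(g,e)}
  ∪ pre   = {on(g,e)} ∪ {clear(g), holding(a)}
          = {clear(g), holding(a), on(g,e)}

== RESULT ==
["clear(g)", "holding(a)", "on(g,e)"]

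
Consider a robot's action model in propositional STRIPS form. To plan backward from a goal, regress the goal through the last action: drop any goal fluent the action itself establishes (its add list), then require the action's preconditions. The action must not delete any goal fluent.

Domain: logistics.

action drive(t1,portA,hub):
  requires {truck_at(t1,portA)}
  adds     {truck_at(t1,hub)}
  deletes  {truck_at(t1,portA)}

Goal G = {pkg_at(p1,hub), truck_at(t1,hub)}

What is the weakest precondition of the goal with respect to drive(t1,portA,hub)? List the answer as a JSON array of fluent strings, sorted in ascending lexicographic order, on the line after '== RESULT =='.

Regress:
  G ∩ del = {}  (empty — regression defined)
  G \ add = {pkg_at(p1,hub), truck_at(t1,hub)} \ {truck_at(t1,hub)} = {pkg_at(p1,hub)}
  ∪ pre   = {pkg_at(p1,hub)} ∪ {truck_at(t1,portA)}
          = {pkg_at(p1,hub), truck_at(t1,portA)}

== RESULT ==
["pkg_at(p1,hub)", "truck_at(t1,portA)"]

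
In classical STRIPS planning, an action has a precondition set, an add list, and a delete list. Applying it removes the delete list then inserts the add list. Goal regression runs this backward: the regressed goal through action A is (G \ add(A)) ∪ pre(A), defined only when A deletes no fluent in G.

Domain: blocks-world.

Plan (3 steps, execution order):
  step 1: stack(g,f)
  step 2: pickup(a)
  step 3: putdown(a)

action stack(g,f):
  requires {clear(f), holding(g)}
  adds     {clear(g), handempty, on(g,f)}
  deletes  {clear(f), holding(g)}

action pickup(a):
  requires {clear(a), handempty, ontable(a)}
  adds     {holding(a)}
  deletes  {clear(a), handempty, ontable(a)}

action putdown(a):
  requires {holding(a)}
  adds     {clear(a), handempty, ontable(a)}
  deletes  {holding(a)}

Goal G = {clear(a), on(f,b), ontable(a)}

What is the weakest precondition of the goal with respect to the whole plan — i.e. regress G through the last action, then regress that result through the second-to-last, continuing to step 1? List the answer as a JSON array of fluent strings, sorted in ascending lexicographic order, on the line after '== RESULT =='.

Work backward from the goal:
  through step 3 (putdown(a)): drop {clear(a), ontable(a)}, keep {on(f,b)}, require {holding(a)}
    → {holding(a), on(f,b)}
  through step 2 (pickup(a)): drop {holding(a)}, keep {on(f,b)}, require {clear(a), handempty, ontable(a)}
    → {clear(a), handempty, on(f,b), ontable(a)}
  through step 1 (stack(g,f)): drop {handempty}, keep {clear(a), on(f,b), ontable(a)}, require {clear(f), holding(g)}
    → {clear(a), clear(f), holding(g), on(f,b), ontable(a)}

== RESULT ==
["clear(a)", "clear(f)", "holding(g)", "on(f,b)", "ontable(a)"]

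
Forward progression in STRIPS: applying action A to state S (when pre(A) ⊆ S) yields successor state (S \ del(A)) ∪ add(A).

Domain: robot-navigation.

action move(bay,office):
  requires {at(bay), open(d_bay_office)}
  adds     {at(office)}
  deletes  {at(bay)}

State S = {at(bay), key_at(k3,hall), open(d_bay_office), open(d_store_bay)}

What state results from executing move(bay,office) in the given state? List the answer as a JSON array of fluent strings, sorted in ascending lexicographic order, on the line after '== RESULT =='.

Compute (S \ del) ∪ add:
  pre ⊆ S: {at(bay), open(d_bay_office)} ⊆ S  — applicable
  S \ del = {key_at(k3,hall), open(d_bay_office), open(d_store_bay)}
  ∪ add   = {at(office), key_at(k3,hall), open(d_bay_office), open(d_store_bay)}

== RESULT ==
["at(office)", "key_at(k3,hall)", "open(d_bay_office)", "open(d_store_bay)"]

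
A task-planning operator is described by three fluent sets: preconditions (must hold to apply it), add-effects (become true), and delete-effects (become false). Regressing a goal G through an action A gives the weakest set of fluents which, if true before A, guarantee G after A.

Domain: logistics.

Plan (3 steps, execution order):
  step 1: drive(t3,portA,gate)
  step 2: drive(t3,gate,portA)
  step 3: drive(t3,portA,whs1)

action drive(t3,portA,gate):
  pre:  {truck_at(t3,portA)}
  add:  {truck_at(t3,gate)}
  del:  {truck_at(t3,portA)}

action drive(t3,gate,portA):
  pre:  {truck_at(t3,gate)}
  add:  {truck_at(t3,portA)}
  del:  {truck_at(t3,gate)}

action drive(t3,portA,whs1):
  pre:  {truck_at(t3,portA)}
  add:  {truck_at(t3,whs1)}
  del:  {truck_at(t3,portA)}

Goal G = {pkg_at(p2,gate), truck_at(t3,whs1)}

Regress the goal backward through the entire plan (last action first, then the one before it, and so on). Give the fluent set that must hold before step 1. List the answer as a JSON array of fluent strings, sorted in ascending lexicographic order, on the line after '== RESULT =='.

Regress step by step:
  through step 3 (drive(t3,portA,whs1)): drop {truck_at(t3,whs1)}, keep {pkg_at(p2,gate)}, require {truck_at(t3,portA)}
    → {pkg_at(p2,gate), truck_at(t3,portA)}
  through step 2 (drive(t3,gate,portA)): drop {truck_at(t3,portA)}, keep {pkg_at(p2,gate)}, require {truck_at(t3,gate)}
    → {pkg_at(p2,gate), truck_at(t3,gate)}
  through step 1 (drive(t3,portA,gate)): drop {truck_at(t3,gate)}, keep {pkg_at(p2,gate)}, require {truck_at(t3,portA)}
    → {pkg_at(p2,gate), truck_at(t3,portA)}

== RESULT ==
["pkg_at(p2,gate)", "truck_at(t3,portA)"]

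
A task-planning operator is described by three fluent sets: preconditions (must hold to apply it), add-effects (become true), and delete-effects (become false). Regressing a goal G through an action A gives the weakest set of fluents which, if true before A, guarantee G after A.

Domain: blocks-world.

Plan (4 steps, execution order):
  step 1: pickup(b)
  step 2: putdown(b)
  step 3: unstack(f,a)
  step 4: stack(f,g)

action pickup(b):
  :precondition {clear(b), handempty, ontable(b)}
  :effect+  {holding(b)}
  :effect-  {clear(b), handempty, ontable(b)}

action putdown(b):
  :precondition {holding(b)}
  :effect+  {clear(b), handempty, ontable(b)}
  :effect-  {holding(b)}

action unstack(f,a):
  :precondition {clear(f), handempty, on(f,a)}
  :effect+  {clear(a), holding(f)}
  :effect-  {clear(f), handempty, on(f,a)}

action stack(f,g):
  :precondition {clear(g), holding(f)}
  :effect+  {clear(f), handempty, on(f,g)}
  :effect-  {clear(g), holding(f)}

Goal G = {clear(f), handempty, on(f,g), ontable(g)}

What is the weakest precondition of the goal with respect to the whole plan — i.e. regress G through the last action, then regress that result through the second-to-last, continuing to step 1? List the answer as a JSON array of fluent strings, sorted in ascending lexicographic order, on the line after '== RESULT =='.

Regress step by step:
  through step 4 (stack(f,g)): drop {clear(f), handempty, on(f,g)}, keep {ontable(g)}, require {clear(g), holding(f)}
    → {clear(g), holding(f), ontable(g)}
  through step 3 (unstack(f,a)): drop {holding(f)}, keep {clear(g), ontable(g)}, require {clear(f), handempty, on(f,a)}
    → {clear(f), clear(g), handempty, on(f,a), ontable(g)}
  through step 2 (putdown(b)): drop {handempty}, keep {clear(f), clear(g), on(f,a), ontable(g)}, require {holding(b)}
    → {clear(f), clear(g), holding(b), on(f,a), ontable(g)}
  through step 1 (pickup(b)): drop {holding(b)}, keep {clear(f), clear(g), on(f,a), ontable(g)}, require {clear(b), handempty, ontable(b)}
    → {clear(b), clear(f), clear(g), handempty, on(f,a), ontable(b), ontable(g)}

== RESULT ==
["clear(b)", "clear(f)", "clear(g)", "handempty", "on(f,a)", "ontable(b)", "ontable(g)"]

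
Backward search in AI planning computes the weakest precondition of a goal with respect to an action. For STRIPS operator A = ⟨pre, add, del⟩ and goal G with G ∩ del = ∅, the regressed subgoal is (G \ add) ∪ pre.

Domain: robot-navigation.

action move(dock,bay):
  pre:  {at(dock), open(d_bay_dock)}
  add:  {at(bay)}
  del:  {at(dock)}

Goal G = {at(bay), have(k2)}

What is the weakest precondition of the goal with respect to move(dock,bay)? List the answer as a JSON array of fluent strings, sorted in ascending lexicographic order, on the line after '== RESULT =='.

Regress:
  G ∩ del = {}  (empty — regression defined)
  G \ add = {at(bay), have(k2)} \ {at(bay)} = {have(k2)}
  ∪ pre   = {have(k2)} ∪ {at(dock), open(d_bay_dock)}
          = {at(dock), have(k2), open(d_bay_dock)}

== RESULT ==
["at(dock)", "have(k2)", "open(d_bay_dock)"]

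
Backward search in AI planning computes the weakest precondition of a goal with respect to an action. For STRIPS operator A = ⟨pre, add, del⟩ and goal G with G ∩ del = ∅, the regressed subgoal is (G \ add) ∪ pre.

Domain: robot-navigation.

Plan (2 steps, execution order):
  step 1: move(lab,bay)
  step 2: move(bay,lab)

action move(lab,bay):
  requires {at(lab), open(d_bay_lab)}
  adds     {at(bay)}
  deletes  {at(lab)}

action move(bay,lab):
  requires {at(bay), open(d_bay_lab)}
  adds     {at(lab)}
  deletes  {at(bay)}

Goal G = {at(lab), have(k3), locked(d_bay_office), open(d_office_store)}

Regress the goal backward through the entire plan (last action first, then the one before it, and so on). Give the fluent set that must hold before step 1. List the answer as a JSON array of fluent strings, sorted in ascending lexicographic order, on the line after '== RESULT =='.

Regress step by step:
  through step 2 (move(bay,lab)): drop {at(lab)}, keep {have(k3), locked(d_bay_office), open(d_office_store)}, require {at(bay), open(d_bay_lab)}
    → {at(bay), have(k3), locked(d_bay_office), open(d_bay_lab), open(d_office_store)}
  through step 1 (move(lab,bay)): drop {at(bay)}, keep {have(k3), locked(d_bay_office), open(d_bay_lab), open(d_office_store)}, require {at(lab), open(d_bay_lab)}
    → {at(lab), have(k3), locked(d_bay_office), open(d_bay_lab), open(d_office_store)}

== RESULT ==
["at(lab)", "have(k3)", "locked(d_bay_office)", "open(d_bay_lab)", "open(d_office_store)"]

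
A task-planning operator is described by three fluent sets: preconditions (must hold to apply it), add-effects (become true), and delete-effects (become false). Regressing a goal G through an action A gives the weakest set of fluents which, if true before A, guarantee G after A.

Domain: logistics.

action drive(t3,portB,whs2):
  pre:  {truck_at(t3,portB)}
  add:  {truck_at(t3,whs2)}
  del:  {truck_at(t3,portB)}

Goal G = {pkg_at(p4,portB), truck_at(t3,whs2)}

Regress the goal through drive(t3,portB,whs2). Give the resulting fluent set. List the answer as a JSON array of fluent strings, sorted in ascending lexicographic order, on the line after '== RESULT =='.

Compute (G \ add) ∪ pre:
  G ∩ del = {}  (empty — regression defined)
  G \ add = {pkg_at(p4,portB), truck_at(t3,whs2)} \ {truck_at(t3,whs2)} = {pkg_at(p4,portB)}
  ∪ pre   = {pkg_at(p4,portB)} ∪ {truck_at(t3,portB)}
          = {pkg_at(p4,portB), truck_at(t3,portB)}

== RESULT ==
["pkg_at(p4,portB)", "truck_at(t3,portB)"]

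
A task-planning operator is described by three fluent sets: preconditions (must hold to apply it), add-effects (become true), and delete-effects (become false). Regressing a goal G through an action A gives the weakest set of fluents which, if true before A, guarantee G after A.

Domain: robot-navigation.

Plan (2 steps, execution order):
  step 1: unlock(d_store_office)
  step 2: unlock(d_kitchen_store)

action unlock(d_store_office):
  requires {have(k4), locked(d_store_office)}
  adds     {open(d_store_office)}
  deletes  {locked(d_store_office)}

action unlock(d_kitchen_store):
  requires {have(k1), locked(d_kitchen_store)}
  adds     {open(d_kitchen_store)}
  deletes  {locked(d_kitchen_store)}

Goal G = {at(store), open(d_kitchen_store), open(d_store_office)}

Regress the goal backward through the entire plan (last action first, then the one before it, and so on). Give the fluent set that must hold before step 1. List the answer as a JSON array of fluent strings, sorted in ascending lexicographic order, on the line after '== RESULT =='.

Work backward from the goal:
  through step 2 (unlock(d_kitchen_store)): drop {open(d_kitchen_store)}, keep {at(store), open(d_store_office)}, require {have(k1), locked(d_kitchen_store)}
    → {at(store), have(k1), locked(d_kitchen_store), open(d_store_office)}
  through step 1 (unlock(d_store_office)): drop {open(d_store_office)}, keep {at(store), have(k1), locked(d_kitchen_store)}, require {have(k4), locked(d_store_office)}
    → {at(store), have(k1), have(k4), locked(d_kitchen_store), locked(d_store_office)}

== RESULT ==
["at(store)", "have(k1)", "have(k4)", "locked(d_kitchen_store)", "locked(d_store_office)"]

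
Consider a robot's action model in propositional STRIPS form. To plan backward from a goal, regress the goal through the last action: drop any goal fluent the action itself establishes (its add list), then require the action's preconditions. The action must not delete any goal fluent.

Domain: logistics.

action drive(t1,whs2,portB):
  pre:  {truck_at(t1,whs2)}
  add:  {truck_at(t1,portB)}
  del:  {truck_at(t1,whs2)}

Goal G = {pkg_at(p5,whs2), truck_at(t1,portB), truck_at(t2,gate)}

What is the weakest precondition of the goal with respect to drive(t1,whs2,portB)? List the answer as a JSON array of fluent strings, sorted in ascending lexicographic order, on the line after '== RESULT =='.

Compute (G \ add) ∪ pre:
  G ∩ del = {}  (empty — regression defined)
  G \ add = {pkg_at(p5,whs2), truck_at(t1,portB), truck_at(t2,gate)} \ {truck_at(t1,portB)} = {pkg_at(p5,whs2), truck_at(t2,gate)}
  ∪ pre   = {pkg_at(p5,whs2), truck_at(t2,gate)} ∪ {truck_at(t1,whs2)}
          = {pkg_at(p5,whs2), truck_at(t1,whs2), truck_at(t2,gate)}

== RESULT ==
["pkg_at(p5,whs2)", "truck_at(t1,whs2)", "truck_at(t2,gate)"]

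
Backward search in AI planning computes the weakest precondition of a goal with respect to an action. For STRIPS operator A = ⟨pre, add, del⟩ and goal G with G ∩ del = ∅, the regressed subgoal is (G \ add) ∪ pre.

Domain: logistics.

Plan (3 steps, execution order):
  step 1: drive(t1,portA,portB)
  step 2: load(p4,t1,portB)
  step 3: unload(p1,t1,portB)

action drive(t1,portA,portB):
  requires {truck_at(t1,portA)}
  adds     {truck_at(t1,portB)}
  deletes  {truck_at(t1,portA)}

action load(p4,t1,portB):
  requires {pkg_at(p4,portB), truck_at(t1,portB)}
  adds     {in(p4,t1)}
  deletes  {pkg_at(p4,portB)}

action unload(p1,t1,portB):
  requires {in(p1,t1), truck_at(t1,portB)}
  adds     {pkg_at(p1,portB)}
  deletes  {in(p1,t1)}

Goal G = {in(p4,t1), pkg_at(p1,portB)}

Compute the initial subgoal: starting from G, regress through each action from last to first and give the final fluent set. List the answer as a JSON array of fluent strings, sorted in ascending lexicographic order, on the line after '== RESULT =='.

Regress step by step:
  through step 3 (unload(p1,t1,portB)): drop {pkg_at(p1,portB)}, keep {in(p4,t1)}, require {in(p1,t1), truck_at(t1,portB)}
    → {in(p1,t1), in(p4,t1), truck_at(t1,portB)}
  through step 2 (load(p4,t1,portB)): drop {in(p4,t1)}, keep {in(p1,t1), truck_at(t1,portB)}, require {pkg_at(p4,portB), truck_at(t1,portB)}
    → {in(p1,t1), pkg_at(p4,portB), truck_at(t1,portB)}
  through step 1 (drive(t1,portA,portB)): drop {truck_at(t1,portB)}, keep {in(p1,t1), pkg_at(p4,portB)}, require {truck_at(t1,portA)}
    → {in(p1,t1), pkg_at(p4,portB), truck_at(t1,portA)}

== RESULT ==
["in(p1,t1)", "pkg_at(p4,portB)", "truck_at(t1,portA)"]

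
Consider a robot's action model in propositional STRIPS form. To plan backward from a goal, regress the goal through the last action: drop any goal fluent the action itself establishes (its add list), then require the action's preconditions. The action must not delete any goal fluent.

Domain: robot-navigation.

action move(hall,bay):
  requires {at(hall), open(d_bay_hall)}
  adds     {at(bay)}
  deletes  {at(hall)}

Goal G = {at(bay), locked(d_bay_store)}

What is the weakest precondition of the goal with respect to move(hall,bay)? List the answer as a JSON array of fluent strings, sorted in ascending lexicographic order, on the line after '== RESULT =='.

Compute (G \ add) ∪ pre:
  G ∩ del = {}  (empty — regression defined)
  G \ add = {at(bay), locked(d_bay_store)} \ {at(bay)} = {locked(d_bay_store)}
  ∪ pre   = {locked(d_bay_store)} ∪ {at(hall), open(d_bay_hall)}
          = {at(hall), locked(d_bay_store), open(d_bay_hall)}

== RESULT ==
["at(hall)", "locked(d_bay_store)", "open(d_bay_hall)"]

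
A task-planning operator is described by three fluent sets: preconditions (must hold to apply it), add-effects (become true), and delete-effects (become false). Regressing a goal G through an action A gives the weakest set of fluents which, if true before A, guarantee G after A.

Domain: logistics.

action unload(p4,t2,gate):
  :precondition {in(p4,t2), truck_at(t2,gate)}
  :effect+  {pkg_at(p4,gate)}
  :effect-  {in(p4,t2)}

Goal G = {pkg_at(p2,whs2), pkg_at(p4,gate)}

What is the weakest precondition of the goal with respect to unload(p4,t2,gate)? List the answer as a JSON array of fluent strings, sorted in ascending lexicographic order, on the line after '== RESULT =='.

Regress:
  G ∩ del = {}  (empty — regression defined)
  G \ add = {pkg_at(p2,whs2), pkg_at(p4,gate)} \ {pkg_at(p4,gate)} = {pkg_at(p2,whs2)}
  ∪ pre   = {pkg_at(p2,whs2)} ∪ {in(p4,t2), truck_at(t2,gate)}
          = {in(p4,t2), pkg_at(p2,whs2), truck_at(t2,gate)}

== RESULT ==
["in(p4,t2)", "pkg_at(p2,whs2)", "truck_at(t2,gate)"]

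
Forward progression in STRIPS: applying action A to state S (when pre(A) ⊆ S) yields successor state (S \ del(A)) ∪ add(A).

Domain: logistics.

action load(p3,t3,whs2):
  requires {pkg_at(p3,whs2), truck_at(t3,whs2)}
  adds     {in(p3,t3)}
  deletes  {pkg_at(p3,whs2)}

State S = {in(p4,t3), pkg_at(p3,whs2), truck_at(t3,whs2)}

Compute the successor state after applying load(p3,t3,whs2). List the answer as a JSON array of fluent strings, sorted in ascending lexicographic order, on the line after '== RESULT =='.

Progress:
  pre ⊆ S: {pkg_at(p3,whs2), truck_at(t3,whs2)} ⊆ S  — applicable
  S \ del = {in(p4,t3), truck_at(t3,whs2)}
  ∪ add   = {in(p3,t3), in(p4,t3), truck_at(t3,whs2)}

== RESULT ==
["in(p3,t3)", "in(p4,t3)", "truck_at(t3,whs2)"]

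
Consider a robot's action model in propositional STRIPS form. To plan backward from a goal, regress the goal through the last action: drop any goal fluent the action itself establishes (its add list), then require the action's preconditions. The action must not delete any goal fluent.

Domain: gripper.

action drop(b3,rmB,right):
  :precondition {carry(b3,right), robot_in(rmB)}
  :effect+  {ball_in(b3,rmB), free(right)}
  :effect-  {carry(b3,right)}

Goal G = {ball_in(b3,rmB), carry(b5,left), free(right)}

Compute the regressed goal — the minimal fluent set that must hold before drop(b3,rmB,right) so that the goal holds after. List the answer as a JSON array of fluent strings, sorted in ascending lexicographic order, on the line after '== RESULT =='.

Compute (G \ add) ∪ pre:
  G ∩ del = {}  (empty — regression defined)
  G \ add = {ball_in(b3,rmB), carry(b5,left), free(right)} \ {ball_in(b3,rmB), free(right)} = {carry(b5,left)}
  ∪ pre   = {carry(b5,left)} ∪ {carry(b3,right), robot_in(rmB)}
          = {carry(b3,right), carry(b5,left), robot_in(rmB)}

== RESULT ==
["carry(b3,right)", "carry(b5,left)", "robot_in(rmB)"]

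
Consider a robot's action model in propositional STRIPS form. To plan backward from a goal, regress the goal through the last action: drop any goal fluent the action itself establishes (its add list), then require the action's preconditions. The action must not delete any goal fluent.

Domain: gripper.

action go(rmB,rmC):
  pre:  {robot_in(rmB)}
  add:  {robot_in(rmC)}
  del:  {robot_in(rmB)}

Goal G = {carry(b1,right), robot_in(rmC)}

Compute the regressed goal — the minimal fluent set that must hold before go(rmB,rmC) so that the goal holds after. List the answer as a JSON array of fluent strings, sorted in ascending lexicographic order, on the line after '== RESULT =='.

Regress:
  G ∩ del = {}  (empty — regression defined)
  G \ add = {carry(b1,right), robot_in(rmC)} \ {robot_in(rmC)} = {carry(b1,right)}
  ∪ pre   = {carry(b1,right)} ∪ {robot_in(rmB)}
          = {carry(b1,right), robot_in(rmB)}

== RESULT ==
["carry(b1,right)", "robot_in(rmB)"]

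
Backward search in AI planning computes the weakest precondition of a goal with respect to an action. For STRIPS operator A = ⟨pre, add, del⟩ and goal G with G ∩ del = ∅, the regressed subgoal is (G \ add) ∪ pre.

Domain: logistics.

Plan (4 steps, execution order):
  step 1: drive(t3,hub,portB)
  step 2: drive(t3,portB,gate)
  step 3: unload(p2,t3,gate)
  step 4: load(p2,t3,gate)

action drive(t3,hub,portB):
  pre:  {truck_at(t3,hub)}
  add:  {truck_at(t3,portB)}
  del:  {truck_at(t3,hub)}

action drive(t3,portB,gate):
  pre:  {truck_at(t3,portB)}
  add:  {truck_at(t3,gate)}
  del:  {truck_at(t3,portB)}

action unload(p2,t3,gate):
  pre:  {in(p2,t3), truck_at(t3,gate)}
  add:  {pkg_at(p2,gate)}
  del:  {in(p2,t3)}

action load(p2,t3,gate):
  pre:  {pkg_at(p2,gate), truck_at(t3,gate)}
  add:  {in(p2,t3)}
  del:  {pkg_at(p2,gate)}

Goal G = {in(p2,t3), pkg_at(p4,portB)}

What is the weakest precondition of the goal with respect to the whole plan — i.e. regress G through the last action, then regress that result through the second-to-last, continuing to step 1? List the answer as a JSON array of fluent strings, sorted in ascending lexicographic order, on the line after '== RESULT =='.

Regress step by step:
  through step 4 (load(p2,t3,gate)): drop {in(p2,t3)}, keep {pkg_at(p4,portB)}, require {pkg_at(p2,gate), truck_at(t3,gate)}
    → {pkg_at(p2,gate), pkg_at(p4,portB), truck_at(t3,gate)}
  through step 3 (unload(p2,t3,gate)): drop {pkg_at(p2,gate)}, keep {pkg_at(p4,portB), truck_at(t3,gate)}, require {in(p2,t3), truck_at(t3,gate)}
    → {in(p2,t3), pkg_at(p4,portB), truck_at(t3,gate)}
  through step 2 (drive(t3,portB,gate)): drop {truck_at(t3,gate)}, keep {in(p2,t3), pkg_at(p4,portB)}, require {truck_at(t3,portB)}
    → {in(p2,t3), pkg_at(p4,portB), truck_at(t3,portB)}
  through step 1 (drive(t3,hub,portB)): drop {truck_at(t3,portB)}, keep {in(p2,t3), pkg_at(p4,portB)}, require {truck_at(t3,hub)}
    → {in(p2,t3), pkg_at(p4,portB), truck_at(t3,hub)}

== RESULT ==
["in(p2,t3)", "pkg_at(p4,portB)", "truck_at(t3,hub)"]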